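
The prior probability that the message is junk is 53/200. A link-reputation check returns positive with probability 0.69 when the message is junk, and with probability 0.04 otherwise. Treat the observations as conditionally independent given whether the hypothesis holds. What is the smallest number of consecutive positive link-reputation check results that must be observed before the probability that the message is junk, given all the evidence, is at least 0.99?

Prior odds = 0.265/0.735 = 53/147.
Likelihood ratio of a positive result = 0.69/0.04 = 17.25.
Target odds: 0.99 ÷ 0.01 = 99.
Need (53/147) × 17.25ⁿ ≥ 99, i.e. 17.25ⁿ ≥ 14553/53.
17.25¹ = 17.25 falls short of 14553/53 but 17.25² = 297.5625 reaches it, so n = 2.

2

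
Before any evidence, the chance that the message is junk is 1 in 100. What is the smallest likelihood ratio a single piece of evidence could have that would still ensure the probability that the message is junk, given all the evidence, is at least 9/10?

891

Prior odds = 0.01/0.99 = 1/99.
Target odds = 0.9/0.1 = 9.
Required Bayes factor = 9 ÷ (1/99) = 891.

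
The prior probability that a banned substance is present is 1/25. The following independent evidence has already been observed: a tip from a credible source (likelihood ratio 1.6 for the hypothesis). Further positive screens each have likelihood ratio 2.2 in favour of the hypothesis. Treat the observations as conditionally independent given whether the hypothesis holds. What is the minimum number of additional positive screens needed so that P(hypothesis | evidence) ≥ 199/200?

11

Prior odds = 0.04/0.96 = 1/24.
Bayes factor of the evidence already in hand = 1.6.
Odds after that evidence = (1/24) × 1.6 = 1/15.
Target odds = 0.995/0.005 = 199.
Need 2.2ⁿ ≥ 199 ÷ (1/15) = 2985.
2.2¹⁰ ≈2655.99 falls short of 2985 but 2.2¹¹ ≈5843.18 reaches it, so n = 11.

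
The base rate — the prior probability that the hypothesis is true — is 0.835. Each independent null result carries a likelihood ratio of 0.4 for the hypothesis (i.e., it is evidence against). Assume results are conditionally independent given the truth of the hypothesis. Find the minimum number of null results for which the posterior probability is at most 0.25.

3

Prior odds = 0.835/0.165 = 167/33.
Likelihood ratio per null result = 0.4.
Target posterior odds = 0.25/0.75 = 1/3.
Need (167/33) × 0.4ⁿ ≤ 1/3, i.e. 0.4ⁿ ≤ 11/167.
0.4² = 0.16 is still above 11/167 but 0.4³ = 0.064 is at or below it, so n = 3.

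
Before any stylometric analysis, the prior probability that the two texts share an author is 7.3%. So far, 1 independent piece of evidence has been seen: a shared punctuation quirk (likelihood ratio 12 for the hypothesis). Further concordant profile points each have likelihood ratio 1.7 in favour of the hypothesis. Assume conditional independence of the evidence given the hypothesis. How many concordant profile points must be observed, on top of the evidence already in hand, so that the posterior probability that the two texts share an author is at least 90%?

Prior odds = 0.073/0.927 = 73/927.
Bayes factor of the evidence already in hand = 12.
Odds after that evidence = (73/927) × 12 = 292/309.
Target odds = 0.9/0.1 = 9.
Need 1.7ⁿ ≥ 9 ÷ (292/309) = 2781/292.
1.7⁴ = 8.3521 falls short of 2781/292 but 1.7⁵ = 1419857/100000 reaches it, so n = 5.

5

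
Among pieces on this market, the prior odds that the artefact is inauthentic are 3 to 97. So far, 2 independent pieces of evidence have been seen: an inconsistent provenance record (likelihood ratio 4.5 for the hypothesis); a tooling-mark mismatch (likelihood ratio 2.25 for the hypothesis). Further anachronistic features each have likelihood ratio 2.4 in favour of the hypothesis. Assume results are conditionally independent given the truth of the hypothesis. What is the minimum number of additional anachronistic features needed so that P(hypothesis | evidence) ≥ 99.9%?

Prior odds = 3/97.
Combined Bayes factor of the evidence already in hand = 4.5 × 2.25 = 10.125.
Odds after that evidence = (3/97) × 10.125 = 243/776.
Target odds = 0.999/0.001 = 999.
Need 2.4ⁿ ≥ 999 ÷ (243/776) = 28712/9.
2.4⁹ ≈2641.81 falls short of 28712/9 but 2.4¹⁰ ≈6340.34 reaches it, so n = 10.

10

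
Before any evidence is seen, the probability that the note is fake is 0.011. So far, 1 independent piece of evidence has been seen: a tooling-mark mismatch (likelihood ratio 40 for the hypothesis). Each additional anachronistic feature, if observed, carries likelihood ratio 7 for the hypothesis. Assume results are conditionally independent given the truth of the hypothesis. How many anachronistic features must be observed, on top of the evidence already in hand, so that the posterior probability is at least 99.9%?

Prior odds = 0.011/0.989 = 11/989.
Bayes factor of the evidence already in hand = 40.
Odds after that evidence = (11/989) × 40 = 440/989.
Target odds = 0.999/0.001 = 999.
Need 7ⁿ ≥ 999 ÷ (440/989) = 988011/440.
7³ = 343 falls short of 988011/440 but 7⁴ = 2401 reaches it, so n = 4.

4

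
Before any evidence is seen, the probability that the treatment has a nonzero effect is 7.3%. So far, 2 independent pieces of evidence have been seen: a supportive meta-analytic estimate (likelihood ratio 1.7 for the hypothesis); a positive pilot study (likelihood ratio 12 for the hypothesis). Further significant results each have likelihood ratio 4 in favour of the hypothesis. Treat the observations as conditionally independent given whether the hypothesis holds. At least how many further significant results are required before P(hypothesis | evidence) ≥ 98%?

Prior odds = 0.073/0.927 = 73/927.
Combined Bayes factor of the evidence already in hand = 1.7 × 12 = 20.4.
Odds after that evidence = (73/927) × 20.4 = 2482/1545.
Target odds = 0.98/0.02 = 49.
Need 4ⁿ ≥ 49 ÷ (2482/1545) = 75705/2482.
4² = 16 falls short of 75705/2482 but 4³ = 64 reaches it, so n = 3.

3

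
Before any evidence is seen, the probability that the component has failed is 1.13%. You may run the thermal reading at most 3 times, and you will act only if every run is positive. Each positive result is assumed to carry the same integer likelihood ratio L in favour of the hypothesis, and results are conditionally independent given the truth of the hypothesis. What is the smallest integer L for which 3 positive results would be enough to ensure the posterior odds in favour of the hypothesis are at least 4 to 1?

8

Prior odds = 0.0113/0.9887 = 113/9887.
Target odds = 4.
Need L³ ≥ 4 ÷ (113/9887) = 39548/113.
7³ = 343 < 39548/113 ≤ 512 = 8³, so L = 8.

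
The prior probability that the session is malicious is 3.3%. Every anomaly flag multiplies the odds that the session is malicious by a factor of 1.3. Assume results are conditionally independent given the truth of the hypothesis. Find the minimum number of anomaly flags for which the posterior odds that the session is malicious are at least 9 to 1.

22

Prior odds: 0.033 ÷ 0.967 = 33/967.
Likelihood ratio per anomaly flag = 1.3.
Target odds = 9.
Need (33/967) × 1.3ⁿ ≥ 9, i.e. 1.3ⁿ ≥ 2901/11.
1.3²¹ ≈247.065 falls short of 2901/11 but 1.3²² ≈321.184 reaches it, so n = 22.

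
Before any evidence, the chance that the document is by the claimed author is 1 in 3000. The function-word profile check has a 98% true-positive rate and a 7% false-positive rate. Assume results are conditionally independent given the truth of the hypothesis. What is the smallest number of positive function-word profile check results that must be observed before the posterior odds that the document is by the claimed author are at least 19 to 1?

5

Prior odds = (1/3000)/(2999/3000) = 1/2999.
Likelihood ratio of a positive result = 0.98/0.07 = 14.
Target odds = 19.
Require 14ⁿ ≥ 19 ÷ (1/2999) = 56981.
14⁴ = 38416 falls short of 56981 but 14⁵ = 537824 reaches it, so n = 5.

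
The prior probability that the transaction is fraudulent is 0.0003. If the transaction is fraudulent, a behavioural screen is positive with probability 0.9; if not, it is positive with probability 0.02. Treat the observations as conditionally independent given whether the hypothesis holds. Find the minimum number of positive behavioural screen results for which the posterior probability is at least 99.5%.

4

Prior odds = 0.0003/0.9997 = 3/9997.
Likelihood ratio of a positive = 0.9/0.02 = 45.
Target posterior odds = 0.995/0.005 = 199.
Need (3/9997) × 45ⁿ ≥ 199, i.e. 45ⁿ ≥ 1989403/3.
45³ = 91125 falls short of 1989403/3 but 45⁴ = 4100625 reaches it, so n = 4.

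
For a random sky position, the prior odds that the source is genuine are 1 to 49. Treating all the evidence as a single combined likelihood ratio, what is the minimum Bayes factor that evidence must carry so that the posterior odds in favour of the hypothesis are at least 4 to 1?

Prior odds = 1/49.
Target odds = 4.
Required Bayes factor = 4 ÷ (1/49) = 196.

196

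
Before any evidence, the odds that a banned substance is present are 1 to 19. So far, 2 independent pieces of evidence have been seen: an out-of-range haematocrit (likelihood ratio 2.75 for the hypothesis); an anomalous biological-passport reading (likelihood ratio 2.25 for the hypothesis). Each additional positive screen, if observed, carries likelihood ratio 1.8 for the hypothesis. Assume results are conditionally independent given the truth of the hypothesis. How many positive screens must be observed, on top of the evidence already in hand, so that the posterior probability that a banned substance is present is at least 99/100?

10

Prior odds = 1/19.
Combined Bayes factor of the evidence already in hand = 2.75 × 2.25 = 6.1875.
Odds after that evidence = (1/19) × 6.1875 = 99/304.
Target odds = 0.99/0.01 = 99.
Need 1.8ⁿ ≥ 99 ÷ (99/304) = 304.
1.8⁹ = 387420489/1953125 falls short of 304 but 1.8¹⁰ ≈357.047 reaches it, so n = 10.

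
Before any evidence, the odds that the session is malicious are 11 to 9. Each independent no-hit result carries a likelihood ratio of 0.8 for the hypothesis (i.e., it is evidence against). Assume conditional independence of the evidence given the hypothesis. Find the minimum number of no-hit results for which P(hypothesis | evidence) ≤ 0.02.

19

Prior odds = 11/9.
Likelihood ratio per no-hit result = 0.8.
Target odds: 0.02 ÷ 0.98 = 1/49.
Need (11/9) × 0.8ⁿ ≤ 1/49, i.e. 0.8ⁿ ≤ 9/539.
0.8¹⁸ ≈0.0180144 is still above 9/539 but 0.8¹⁹ ≈0.0144115 is at or below it, so n = 19.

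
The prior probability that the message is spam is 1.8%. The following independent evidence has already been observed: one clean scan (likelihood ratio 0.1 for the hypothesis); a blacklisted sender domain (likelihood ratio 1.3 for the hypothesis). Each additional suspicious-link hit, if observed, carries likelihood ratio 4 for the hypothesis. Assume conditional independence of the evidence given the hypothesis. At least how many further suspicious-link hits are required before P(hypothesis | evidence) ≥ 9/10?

Prior odds = 0.018/0.982 = 9/491.
Combined Bayes factor of the evidence already in hand = 0.1 × 1.3 = 0.13.
Odds after that evidence = (9/491) × 0.13 = 117/49100.
Target odds = 0.9/0.1 = 9.
Need 4ⁿ ≥ 9 ÷ (117/49100) = 49100/13.
4⁵ = 1024 falls short of 49100/13 but 4⁶ = 4096 reaches it, so n = 6.

6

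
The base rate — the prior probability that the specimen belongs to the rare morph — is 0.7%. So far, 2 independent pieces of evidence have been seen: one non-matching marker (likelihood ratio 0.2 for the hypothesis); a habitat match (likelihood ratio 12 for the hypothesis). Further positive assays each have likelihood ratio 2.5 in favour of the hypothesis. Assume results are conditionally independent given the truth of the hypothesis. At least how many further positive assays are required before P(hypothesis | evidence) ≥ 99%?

Prior odds = 0.007/0.993 = 7/993.
Combined Bayes factor of the evidence already in hand = 0.2 × 12 = 2.4.
Odds after that evidence = (7/993) × 2.4 = 28/1655.
Target odds = 0.99/0.01 = 99.
Need 2.5ⁿ ≥ 99 ÷ (28/1655) = 163845/28.
2.5⁹ = 1953125/512 falls short of 163845/28 but 2.5¹⁰ = 9765625/1024 reaches it, so n = 10.

10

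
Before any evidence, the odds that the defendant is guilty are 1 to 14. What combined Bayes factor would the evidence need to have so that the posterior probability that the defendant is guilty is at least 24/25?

336

Prior odds = 1/14.
Target odds = 0.96/0.04 = 24.
Required Bayes factor = 24 ÷ (1/14) = 336.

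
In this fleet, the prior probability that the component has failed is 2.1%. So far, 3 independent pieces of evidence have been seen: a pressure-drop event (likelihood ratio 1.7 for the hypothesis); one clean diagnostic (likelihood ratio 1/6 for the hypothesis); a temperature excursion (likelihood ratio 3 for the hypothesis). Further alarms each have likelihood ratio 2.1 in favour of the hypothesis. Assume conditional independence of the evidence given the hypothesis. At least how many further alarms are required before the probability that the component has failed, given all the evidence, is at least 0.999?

15

Prior odds = 0.021/0.979 = 21/979.
Combined Bayes factor of the evidence already in hand = 1.7 × (1/6) × 3 = 0.85.
Odds after that evidence = (21/979) × 0.85 = 357/19580.
Target odds = 0.999/0.001 = 999.
Need 2.1ⁿ ≥ 999 ÷ (357/19580) = 6520140/119.
2.1¹⁴ ≈32439.2 falls short of 6520140/119 but 2.1¹⁵ ≈68122.3 reaches it, so n = 15.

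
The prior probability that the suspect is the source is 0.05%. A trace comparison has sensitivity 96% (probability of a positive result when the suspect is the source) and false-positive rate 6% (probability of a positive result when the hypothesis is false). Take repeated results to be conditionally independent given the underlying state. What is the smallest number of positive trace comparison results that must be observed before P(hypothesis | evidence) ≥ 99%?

Prior odds = 0.0005/0.9995 = 1/1999.
Likelihood ratio of a positive result = 0.96/0.06 = 16.
Target odds: 0.99 ÷ 0.01 = 99.
Require 16ⁿ ≥ 99 ÷ (1/1999) = 197901.
16⁴ = 65536 falls short of 197901 but 16⁵ = 1048576 reaches it, so n = 5.

5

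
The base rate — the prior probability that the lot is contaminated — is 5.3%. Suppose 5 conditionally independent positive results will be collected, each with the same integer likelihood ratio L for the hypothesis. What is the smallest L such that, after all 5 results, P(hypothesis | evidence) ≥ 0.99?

5

Prior odds = 0.053/0.947 = 53/947.
Target odds = 0.99/0.01 = 99.
Need L⁵ ≥ 99 ÷ (53/947) = 93753/53.
4⁵ = 1024 < 93753/53 ≤ 3125 = 5⁵, so L = 5.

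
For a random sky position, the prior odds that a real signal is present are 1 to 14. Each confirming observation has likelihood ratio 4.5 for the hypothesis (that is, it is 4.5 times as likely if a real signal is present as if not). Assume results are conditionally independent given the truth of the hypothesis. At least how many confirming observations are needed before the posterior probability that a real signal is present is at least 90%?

4

Prior odds = 1/14.
Likelihood ratio per confirming observation = 4.5.
Target odds: 0.9 ÷ 0.1 = 9.
Require 4.5ⁿ ≥ 9 ÷ (1/14) = 126.
4.5³ = 91.125 falls short of 126 but 4.5⁴ = 410.0625 reaches it, so n = 4.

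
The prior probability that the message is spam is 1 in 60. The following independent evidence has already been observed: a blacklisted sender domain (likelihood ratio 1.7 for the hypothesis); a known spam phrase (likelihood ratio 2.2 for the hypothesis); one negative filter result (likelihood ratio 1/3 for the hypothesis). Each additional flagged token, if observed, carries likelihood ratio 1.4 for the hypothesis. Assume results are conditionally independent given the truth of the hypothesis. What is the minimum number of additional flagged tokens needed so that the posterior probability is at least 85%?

17

Prior odds = (1/60)/(59/60) = 1/59.
Combined Bayes factor of the evidence already in hand = 1.7 × 2.2 × (1/3) = 187/150.
Odds after that evidence = (1/59) × 187/150 = 187/8850.
Target odds = 0.85/0.15 = 17/3.
Need 1.4ⁿ ≥ 17/3 ÷ (187/8850) = 2950/11.
1.4¹⁶ ≈217.795 falls short of 2950/11 but 1.4¹⁷ ≈304.913 reaches it, so n = 17.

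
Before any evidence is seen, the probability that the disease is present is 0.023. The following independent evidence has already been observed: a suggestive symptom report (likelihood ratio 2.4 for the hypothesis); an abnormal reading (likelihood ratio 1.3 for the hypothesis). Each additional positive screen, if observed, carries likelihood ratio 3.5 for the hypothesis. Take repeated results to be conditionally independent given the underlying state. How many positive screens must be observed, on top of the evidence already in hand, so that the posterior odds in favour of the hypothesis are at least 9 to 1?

Prior odds = 0.023/0.977 = 23/977.
Combined Bayes factor of the evidence already in hand = 2.4 × 1.3 = 3.12.
Odds after that evidence = (23/977) × 3.12 = 1794/24425.
Target odds = 9.
Need 3.5ⁿ ≥ 9 ÷ (1794/24425) = 73275/598.
3.5³ = 42.875 falls short of 73275/598 but 3.5⁴ = 150.0625 reaches it, so n = 4.

4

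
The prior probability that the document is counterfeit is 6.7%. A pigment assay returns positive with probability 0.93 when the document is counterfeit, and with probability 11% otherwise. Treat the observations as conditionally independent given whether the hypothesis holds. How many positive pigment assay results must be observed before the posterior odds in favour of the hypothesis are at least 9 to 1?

3

Prior odds: 0.067 ÷ 0.933 = 67/933.
Likelihood ratio of a positive result = 0.93/0.11 = 93/11.
Target odds = 9.
Need (67/933) × (93/11)ⁿ ≥ 9, i.e. (93/11)ⁿ ≥ 8397/67.
(93/11)² = 8649/121 falls short of 8397/67 but (93/11)³ = 804357/1331 reaches it, so n = 3.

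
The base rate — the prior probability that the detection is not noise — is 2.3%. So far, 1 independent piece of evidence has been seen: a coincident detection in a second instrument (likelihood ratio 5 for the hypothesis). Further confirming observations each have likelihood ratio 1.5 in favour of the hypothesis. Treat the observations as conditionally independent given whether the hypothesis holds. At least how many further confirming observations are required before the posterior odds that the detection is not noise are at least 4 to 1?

Prior odds = 0.023/0.977 = 23/977.
Bayes factor of the evidence already in hand = 5.
Odds after that evidence = (23/977) × 5 = 115/977.
Target odds = 4.
Need 1.5ⁿ ≥ 4 ÷ (115/977) = 3908/115.
1.5⁸ = 25.62890625 falls short of 3908/115 but 1.5⁹ = 19683/512 reaches it, so n = 9.

9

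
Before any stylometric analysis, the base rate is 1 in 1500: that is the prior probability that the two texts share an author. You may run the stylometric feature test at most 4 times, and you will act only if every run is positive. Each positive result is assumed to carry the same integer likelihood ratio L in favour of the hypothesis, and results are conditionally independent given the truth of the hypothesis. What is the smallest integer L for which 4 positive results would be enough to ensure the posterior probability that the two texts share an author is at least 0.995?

24

Prior odds = (1/1500)/(1499/1500) = 1/1499.
Target odds = 0.995/0.005 = 199.
Need L⁴ ≥ 199 ÷ (1/1499) = 298301.
23⁴ = 279841 < 298301 ≤ 331776 = 24⁴, so L = 24.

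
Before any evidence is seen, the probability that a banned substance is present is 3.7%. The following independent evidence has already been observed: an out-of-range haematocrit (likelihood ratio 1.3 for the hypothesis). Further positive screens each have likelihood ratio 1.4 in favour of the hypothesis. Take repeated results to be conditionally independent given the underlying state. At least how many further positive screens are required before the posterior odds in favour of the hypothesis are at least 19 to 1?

Prior odds = 0.037/0.963 = 37/963.
Bayes factor of the evidence already in hand = 1.3.
Odds after that evidence = (37/963) × 1.3 = 481/9630.
Target odds = 19.
Need 1.4ⁿ ≥ 19 ÷ (481/9630) = 182970/481.
1.4¹⁷ ≈304.913 falls short of 182970/481 but 1.4¹⁸ ≈426.879 reaches it, so n = 18.

18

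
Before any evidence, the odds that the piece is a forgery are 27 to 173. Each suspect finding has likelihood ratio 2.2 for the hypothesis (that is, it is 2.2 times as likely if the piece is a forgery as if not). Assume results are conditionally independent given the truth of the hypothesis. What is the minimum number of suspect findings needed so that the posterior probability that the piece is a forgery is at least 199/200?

10

Prior odds = 27/173.
Likelihood ratio per suspect finding = 2.2.
Target posterior odds = 0.995/0.005 = 199.
Require 2.2ⁿ ≥ 199 ÷ (27/173) = 34427/27.
2.2⁹ ≈1207.27 falls short of 34427/27 but 2.2¹⁰ ≈2655.99 reaches it, so n = 10.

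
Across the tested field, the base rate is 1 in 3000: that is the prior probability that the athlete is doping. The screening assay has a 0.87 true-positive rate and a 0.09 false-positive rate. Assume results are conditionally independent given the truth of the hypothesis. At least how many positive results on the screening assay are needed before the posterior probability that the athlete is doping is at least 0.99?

Prior odds = (1/3000)/(2999/3000) = 1/2999.
Likelihood ratio of a positive result = 0.87/0.09 = 29/3.
Target posterior odds = 0.99/0.01 = 99.
Need (1/2999) × (29/3)ⁿ ≥ 99, i.e. (29/3)ⁿ ≥ 296901.
(29/3)⁵ = 20511149/243 falls short of 296901 but (29/3)⁶ = 594823321/729 reaches it, so n = 6.

6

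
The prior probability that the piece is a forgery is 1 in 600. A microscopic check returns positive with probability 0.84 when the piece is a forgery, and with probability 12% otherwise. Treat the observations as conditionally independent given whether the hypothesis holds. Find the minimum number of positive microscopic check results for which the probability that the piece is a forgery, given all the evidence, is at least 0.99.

6

Prior odds: (1/600) ÷ (599/600) = 1/599.
Likelihood ratio of a positive result = 0.84/0.12 = 7.
Target posterior odds = 0.99/0.01 = 99.
Need (1/599) × 7ⁿ ≥ 99, i.e. 7ⁿ ≥ 59301.
7⁵ = 16807 falls short of 59301 but 7⁶ = 117649 reaches it, so n = 6.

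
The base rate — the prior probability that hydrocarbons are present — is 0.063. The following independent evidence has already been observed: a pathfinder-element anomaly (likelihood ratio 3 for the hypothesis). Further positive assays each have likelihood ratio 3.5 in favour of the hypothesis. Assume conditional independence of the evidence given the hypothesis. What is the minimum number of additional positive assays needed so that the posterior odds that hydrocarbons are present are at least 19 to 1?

4

Prior odds = 0.063/0.937 = 63/937.
Bayes factor of the evidence already in hand = 3.
Odds after that evidence = (63/937) × 3 = 189/937.
Target odds = 19.
Need 3.5ⁿ ≥ 19 ÷ (189/937) = 17803/189.
3.5³ = 42.875 falls short of 17803/189 but 3.5⁴ = 150.0625 reaches it, so n = 4.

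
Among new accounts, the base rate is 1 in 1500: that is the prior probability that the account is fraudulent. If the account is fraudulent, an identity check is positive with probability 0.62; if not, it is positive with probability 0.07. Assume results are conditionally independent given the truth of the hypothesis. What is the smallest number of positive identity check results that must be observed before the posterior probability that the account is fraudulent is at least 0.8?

Prior odds = (1/1500)/(1499/1500) = 1/1499.
Likelihood ratio of a positive = 0.62/0.07 = 62/7.
Target odds: 0.8 ÷ 0.2 = 4.
Need (1/1499) × (62/7)ⁿ ≥ 4, i.e. (62/7)ⁿ ≥ 5996.
(62/7)³ = 238328/343 falls short of 5996 but (62/7)⁴ = 14776336/2401 reaches it, so n = 4.

4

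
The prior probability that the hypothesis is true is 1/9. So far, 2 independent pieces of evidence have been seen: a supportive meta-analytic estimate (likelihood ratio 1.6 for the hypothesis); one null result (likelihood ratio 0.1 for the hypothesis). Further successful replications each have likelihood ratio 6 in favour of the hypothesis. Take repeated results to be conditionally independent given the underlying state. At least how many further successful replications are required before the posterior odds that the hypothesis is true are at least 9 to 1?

4

Prior odds = (1/9)/(8/9) = 0.125.
Combined Bayes factor of the evidence already in hand = 1.6 × 0.1 = 0.16.
Odds after that evidence = 0.125 × 0.16 = 0.02.
Target odds = 9.
Need 6ⁿ ≥ 9 ÷ 0.02 = 450.
6³ = 216 falls short of 450 but 6⁴ = 1296 reaches it, so n = 4.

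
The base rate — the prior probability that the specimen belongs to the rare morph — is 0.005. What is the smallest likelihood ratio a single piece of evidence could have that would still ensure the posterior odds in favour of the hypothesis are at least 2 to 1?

Prior odds = 0.005/0.995 = 1/199.
Target odds = 2.
Required Bayes factor = 2 ÷ (1/199) = 398.

398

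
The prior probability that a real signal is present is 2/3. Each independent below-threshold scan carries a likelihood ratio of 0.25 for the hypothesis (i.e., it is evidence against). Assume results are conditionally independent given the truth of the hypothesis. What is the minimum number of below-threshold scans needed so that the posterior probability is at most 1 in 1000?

6

Prior odds = (2/3)/(1/3) = 2.
Likelihood ratio per below-threshold scan = 0.25.
Target posterior odds = 0.001/0.999 = 1/999.
Need 2 × 0.25ⁿ ≤ 1/999, i.e. 0.25ⁿ ≤ 1/1998.
0.25⁵ = 1/1024 is still above 1/1998 but 0.25⁶ = 1/4096 is at or below it, so n = 6.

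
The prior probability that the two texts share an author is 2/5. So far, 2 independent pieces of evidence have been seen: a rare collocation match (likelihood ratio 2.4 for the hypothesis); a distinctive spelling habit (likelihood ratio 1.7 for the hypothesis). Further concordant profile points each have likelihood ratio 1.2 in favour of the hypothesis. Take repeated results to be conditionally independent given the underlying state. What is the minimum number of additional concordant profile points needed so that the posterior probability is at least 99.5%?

Prior odds = 0.4/0.6 = 2/3.
Combined Bayes factor of the evidence already in hand = 2.4 × 1.7 = 4.08.
Odds after that evidence = (2/3) × 4.08 = 2.72.
Target odds = 0.995/0.005 = 199.
Need 1.2ⁿ ≥ 199 ÷ 2.72 = 4975/68.
1.2²³ ≈66.2474 falls short of 4975/68 but 1.2²⁴ ≈79.4968 reaches it, so n = 24.

24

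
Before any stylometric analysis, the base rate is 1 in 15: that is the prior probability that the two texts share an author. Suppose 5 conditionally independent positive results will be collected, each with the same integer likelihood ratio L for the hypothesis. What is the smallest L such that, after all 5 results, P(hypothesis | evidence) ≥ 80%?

3

Prior odds = (1/15)/(14/15) = 1/14.
Target odds = 0.8/0.2 = 4.
Need L⁵ ≥ 4 ÷ (1/14) = 56.
2⁵ = 32 < 56 ≤ 243 = 3⁵, so L = 3.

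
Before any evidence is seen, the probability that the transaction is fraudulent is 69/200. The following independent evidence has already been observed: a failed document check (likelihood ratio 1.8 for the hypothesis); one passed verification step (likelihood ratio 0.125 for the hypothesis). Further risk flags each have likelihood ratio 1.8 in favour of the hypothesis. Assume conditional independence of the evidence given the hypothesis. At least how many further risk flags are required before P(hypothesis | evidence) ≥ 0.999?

16

Prior odds = 0.345/0.655 = 69/131.
Combined Bayes factor of the evidence already in hand = 1.8 × 0.125 = 0.225.
Odds after that evidence = (69/131) × 0.225 = 621/5240.
Target odds = 0.999/0.001 = 999.
Need 1.8ⁿ ≥ 999 ÷ (621/5240) = 193880/23.
1.8¹⁵ ≈6746.64 falls short of 193880/23 but 1.8¹⁶ ≈12144 reaches it, so n = 16.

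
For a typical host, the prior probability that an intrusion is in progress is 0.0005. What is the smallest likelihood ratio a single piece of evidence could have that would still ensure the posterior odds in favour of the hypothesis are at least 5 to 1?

9995

Prior odds = 0.0005/0.9995 = 1/1999.
Target odds = 5.
Required Bayes factor = 5 ÷ (1/1999) = 9995.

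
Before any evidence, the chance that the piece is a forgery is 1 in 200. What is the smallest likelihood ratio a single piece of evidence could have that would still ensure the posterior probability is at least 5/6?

995

Prior odds = 0.005/0.995 = 1/199.
Target odds = (5/6)/(1/6) = 5.
Required Bayes factor = 5 ÷ (1/199) = 995.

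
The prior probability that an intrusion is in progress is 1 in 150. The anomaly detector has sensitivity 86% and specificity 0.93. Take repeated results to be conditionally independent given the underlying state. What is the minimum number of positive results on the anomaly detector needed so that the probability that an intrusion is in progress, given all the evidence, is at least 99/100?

4

Prior odds: (1/150) ÷ (149/150) = 1/149.
False-positive rate = 1 − 0.93 = 0.07; likelihood ratio of a positive = 0.86/0.07 = 86/7.
Target posterior odds = 0.99/0.01 = 99.
Need (1/149) × (86/7)ⁿ ≥ 99, i.e. (86/7)ⁿ ≥ 14751.
(86/7)³ = 636056/343 falls short of 14751 but (86/7)⁴ = 54700816/2401 reaches it, so n = 4.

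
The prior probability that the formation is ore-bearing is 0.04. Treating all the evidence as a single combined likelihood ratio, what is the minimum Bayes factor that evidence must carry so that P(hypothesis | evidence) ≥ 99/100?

Prior odds = 0.04/0.96 = 1/24.
Target odds = 0.99/0.01 = 99.
Required Bayes factor = 99 ÷ (1/24) = 2376.

2376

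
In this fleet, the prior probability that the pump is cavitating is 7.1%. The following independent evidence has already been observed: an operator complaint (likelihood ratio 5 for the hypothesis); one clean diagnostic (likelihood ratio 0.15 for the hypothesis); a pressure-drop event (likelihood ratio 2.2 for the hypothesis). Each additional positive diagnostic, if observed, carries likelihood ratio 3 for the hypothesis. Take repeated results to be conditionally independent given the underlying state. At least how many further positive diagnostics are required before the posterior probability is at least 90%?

4

Prior odds = 0.071/0.929 = 71/929.
Combined Bayes factor of the evidence already in hand = 5 × 0.15 × 2.2 = 1.65.
Odds after that evidence = (71/929) × 1.65 = 2343/18580.
Target odds = 0.9/0.1 = 9.
Need 3ⁿ ≥ 9 ÷ (2343/18580) = 55740/781.
3³ = 27 falls short of 55740/781 but 3⁴ = 81 reaches it, so n = 4.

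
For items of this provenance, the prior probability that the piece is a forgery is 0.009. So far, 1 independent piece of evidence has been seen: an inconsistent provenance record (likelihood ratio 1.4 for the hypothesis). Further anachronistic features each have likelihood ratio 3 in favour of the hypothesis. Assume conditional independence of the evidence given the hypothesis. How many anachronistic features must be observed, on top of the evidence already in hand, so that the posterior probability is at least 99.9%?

Prior odds = 0.009/0.991 = 9/991.
Bayes factor of the evidence already in hand = 1.4.
Odds after that evidence = (9/991) × 1.4 = 63/4955.
Target odds = 0.999/0.001 = 999.
Need 3ⁿ ≥ 999 ÷ (63/4955) = 550005/7.
3¹⁰ = 59049 falls short of 550005/7 but 3¹¹ = 177147 reaches it, so n = 11.

11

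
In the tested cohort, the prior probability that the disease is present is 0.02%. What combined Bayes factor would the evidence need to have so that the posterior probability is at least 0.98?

244951

Prior odds = 0.0002/0.9998 = 1/4999.
Target odds = 0.98/0.02 = 49.
Required Bayes factor = 49 ÷ (1/4999) = 244951.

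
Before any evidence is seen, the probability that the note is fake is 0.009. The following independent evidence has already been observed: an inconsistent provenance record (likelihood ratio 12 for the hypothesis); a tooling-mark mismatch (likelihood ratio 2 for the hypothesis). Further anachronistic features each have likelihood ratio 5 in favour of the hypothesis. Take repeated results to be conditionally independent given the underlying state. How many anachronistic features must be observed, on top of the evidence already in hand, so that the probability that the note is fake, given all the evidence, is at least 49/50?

Prior odds = 0.009/0.991 = 9/991.
Combined Bayes factor of the evidence already in hand = 12 × 2 = 24.
Odds after that evidence = (9/991) × 24 = 216/991.
Target odds = 0.98/0.02 = 49.
Need 5ⁿ ≥ 49 ÷ (216/991) = 48559/216.
5³ = 125 falls short of 48559/216 but 5⁴ = 625 reaches it, so n = 4.

4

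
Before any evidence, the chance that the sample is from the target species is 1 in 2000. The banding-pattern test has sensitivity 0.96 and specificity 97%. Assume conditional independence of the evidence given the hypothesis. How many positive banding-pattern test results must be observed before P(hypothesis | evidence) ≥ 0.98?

4

Prior odds: 0.0005 ÷ 0.9995 = 1/1999.
False-positive rate = 1 − 0.97 = 0.03; likelihood ratio of a positive = 0.96/0.03 = 32.
Target odds: 0.98 ÷ 0.02 = 49.
Need (1/1999) × 32ⁿ ≥ 49, i.e. 32ⁿ ≥ 97951.
32³ = 32768 falls short of 97951 but 32⁴ = 1048576 reaches it, so n = 4.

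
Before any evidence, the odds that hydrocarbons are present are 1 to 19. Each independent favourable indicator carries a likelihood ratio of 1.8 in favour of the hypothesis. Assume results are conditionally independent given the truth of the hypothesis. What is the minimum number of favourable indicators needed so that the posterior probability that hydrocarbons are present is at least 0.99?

Prior odds = 1/19.
Likelihood ratio per favourable indicator = 1.8.
Target posterior odds = 0.99/0.01 = 99.
Require 1.8ⁿ ≥ 99 ÷ (1/19) = 1881.
1.8¹² ≈1156.83 falls short of 1881 but 1.8¹³ ≈2082.3 reaches it, so n = 13.

13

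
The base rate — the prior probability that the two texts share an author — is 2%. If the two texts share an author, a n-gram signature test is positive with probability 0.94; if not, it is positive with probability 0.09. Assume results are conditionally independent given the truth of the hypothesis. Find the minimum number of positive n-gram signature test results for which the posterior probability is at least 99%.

4

Prior odds: 0.02 ÷ 0.98 = 1/49.
Likelihood ratio of a positive = 0.94/0.09 = 94/9.
Target odds: 0.99 ÷ 0.01 = 99.
Require (94/9)ⁿ ≥ 99 ÷ (1/49) = 4851.
(94/9)³ = 830584/729 falls short of 4851 but (94/9)⁴ = 78074896/6561 reaches it, so n = 4.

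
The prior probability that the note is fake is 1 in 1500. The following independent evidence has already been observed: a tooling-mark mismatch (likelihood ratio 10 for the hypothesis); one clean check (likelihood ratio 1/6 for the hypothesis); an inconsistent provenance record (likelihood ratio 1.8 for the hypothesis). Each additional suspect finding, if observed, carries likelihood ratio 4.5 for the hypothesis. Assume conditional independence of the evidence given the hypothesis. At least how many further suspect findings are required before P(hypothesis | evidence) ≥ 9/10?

Prior odds = (1/1500)/(1499/1500) = 1/1499.
Combined Bayes factor of the evidence already in hand = 10 × (1/6) × 1.8 = 3.
Odds after that evidence = (1/1499) × 3 = 3/1499.
Target odds = 0.9/0.1 = 9.
Need 4.5ⁿ ≥ 9 ÷ (3/1499) = 4497.
4.5⁵ = 1845.28125 falls short of 4497 but 4.5⁶ = 8303.765625 reaches it, so n = 6.

6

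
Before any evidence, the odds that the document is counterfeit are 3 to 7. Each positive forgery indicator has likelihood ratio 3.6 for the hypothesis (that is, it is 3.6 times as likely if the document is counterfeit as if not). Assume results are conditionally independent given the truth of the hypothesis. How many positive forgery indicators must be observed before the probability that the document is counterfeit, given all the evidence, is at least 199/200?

5

Prior odds = 3/7.
Likelihood ratio per positive forgery indicator = 3.6.
Target odds: 0.995 ÷ 0.005 = 199.
Need (3/7) × 3.6ⁿ ≥ 199, i.e. 3.6ⁿ ≥ 1393/3.
3.6⁴ = 167.9616 falls short of 1393/3 but 3.6⁵ = 604.66176 reaches it, so n = 5.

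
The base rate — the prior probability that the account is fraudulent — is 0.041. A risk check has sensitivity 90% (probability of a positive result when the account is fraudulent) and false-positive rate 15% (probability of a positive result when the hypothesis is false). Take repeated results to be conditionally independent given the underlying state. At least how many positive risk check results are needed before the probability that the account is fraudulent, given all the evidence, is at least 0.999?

Prior odds = 0.041/0.959 = 41/959.
Likelihood ratio of a positive result = 0.9/0.15 = 6.
Target posterior odds = 0.999/0.001 = 999.
Need (41/959) × 6ⁿ ≥ 999, i.e. 6ⁿ ≥ 958041/41.
6⁵ = 7776 falls short of 958041/41 but 6⁶ = 46656 reaches it, so n = 6.

6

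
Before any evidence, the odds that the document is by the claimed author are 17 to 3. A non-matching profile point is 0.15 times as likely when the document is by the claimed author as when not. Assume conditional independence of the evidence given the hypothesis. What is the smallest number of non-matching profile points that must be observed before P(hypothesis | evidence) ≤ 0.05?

Prior odds = 17/3.
Likelihood ratio per non-matching profile point = 0.15.
Target odds: 0.05 ÷ 0.95 = 1/19.
Need (17/3) × 0.15ⁿ ≤ 1/19, i.e. 0.15ⁿ ≤ 3/323.
0.15² = 0.0225 is still above 3/323 but 0.15³ = 0.003375 is at or below it, so n = 3.

3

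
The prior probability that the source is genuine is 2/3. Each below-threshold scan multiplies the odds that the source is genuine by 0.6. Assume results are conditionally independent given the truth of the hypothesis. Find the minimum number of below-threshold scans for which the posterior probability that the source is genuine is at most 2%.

9

Prior odds: (2/3) ÷ (1/3) = 2.
Likelihood ratio per below-threshold scan = 0.6.
Target odds: 0.02 ÷ 0.98 = 1/49.
Need 2 × 0.6ⁿ ≤ 1/49, i.e. 0.6ⁿ ≤ 1/98.
0.6⁸ = 6561/390625 is still above 1/98 but 0.6⁹ = 19683/1953125 is at or below it, so n = 9.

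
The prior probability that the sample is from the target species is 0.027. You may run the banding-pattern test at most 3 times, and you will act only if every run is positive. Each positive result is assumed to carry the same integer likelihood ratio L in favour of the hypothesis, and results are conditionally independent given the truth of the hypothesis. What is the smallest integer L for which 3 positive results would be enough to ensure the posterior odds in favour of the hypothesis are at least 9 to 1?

7

Prior odds = 0.027/0.973 = 27/973.
Target odds = 9.
Need L³ ≥ 9 ÷ (27/973) = 973/3.
6³ = 216 < 973/3 ≤ 343 = 7³, so L = 7.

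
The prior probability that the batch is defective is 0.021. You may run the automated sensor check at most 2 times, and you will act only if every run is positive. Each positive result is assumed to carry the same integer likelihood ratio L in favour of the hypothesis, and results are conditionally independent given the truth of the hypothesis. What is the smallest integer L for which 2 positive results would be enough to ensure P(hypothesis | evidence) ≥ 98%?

Prior odds = 0.021/0.979 = 21/979.
Target odds = 0.98/0.02 = 49.
Need L² ≥ 49 ÷ (21/979) = 6853/3.
47² = 2209 < 6853/3 ≤ 2304 = 48², so L = 48.

48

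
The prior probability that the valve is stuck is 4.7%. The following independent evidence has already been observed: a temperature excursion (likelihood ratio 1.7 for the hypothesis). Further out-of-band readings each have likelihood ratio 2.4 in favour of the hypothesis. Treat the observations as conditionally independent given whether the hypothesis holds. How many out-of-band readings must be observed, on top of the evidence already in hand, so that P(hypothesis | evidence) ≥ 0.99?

9

Prior odds = 0.047/0.953 = 47/953.
Bayes factor of the evidence already in hand = 1.7.
Odds after that evidence = (47/953) × 1.7 = 799/9530.
Target odds = 0.99/0.01 = 99.
Need 2.4ⁿ ≥ 99 ÷ (799/9530) = 943470/799.
2.4⁸ = 429981696/390625 falls short of 943470/799 but 2.4⁹ ≈2641.81 reaches it, so n = 9.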